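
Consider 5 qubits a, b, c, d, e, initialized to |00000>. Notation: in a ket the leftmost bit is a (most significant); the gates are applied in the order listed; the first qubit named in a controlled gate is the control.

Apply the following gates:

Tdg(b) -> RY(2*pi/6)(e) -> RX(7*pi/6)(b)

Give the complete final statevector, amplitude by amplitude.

After the circuit, the state carries amplitude -3*sqrt(2)/8 + sqrt(6)/8 on |00000>, -sqrt(6)/8 + sqrt(2)/8 on |00001>, I*(-3*sqrt(2) - sqrt(6))/8 on |01000>, I*(-sqrt(6) - sqrt(2))/8 on |01001>, and 0 on every other basis state.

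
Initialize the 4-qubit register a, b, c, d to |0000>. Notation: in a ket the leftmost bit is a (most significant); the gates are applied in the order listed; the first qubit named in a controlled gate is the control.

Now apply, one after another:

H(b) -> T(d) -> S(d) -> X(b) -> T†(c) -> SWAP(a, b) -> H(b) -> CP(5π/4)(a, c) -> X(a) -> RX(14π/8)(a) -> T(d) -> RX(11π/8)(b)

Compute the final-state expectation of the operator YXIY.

The expectation value of YXIY is 0.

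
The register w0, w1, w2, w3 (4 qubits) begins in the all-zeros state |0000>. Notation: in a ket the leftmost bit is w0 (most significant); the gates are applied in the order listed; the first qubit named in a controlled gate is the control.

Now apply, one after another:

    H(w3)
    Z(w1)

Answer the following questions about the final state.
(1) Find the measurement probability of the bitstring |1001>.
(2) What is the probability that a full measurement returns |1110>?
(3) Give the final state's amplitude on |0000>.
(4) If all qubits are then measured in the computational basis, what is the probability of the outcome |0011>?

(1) Outcome |1001> occurs with probability 0.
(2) A full measurement returns |1110> with probability 0.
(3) The final state's coefficient on |0000> equals sqrt(2)/2.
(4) Outcome |0011> occurs with probability 0.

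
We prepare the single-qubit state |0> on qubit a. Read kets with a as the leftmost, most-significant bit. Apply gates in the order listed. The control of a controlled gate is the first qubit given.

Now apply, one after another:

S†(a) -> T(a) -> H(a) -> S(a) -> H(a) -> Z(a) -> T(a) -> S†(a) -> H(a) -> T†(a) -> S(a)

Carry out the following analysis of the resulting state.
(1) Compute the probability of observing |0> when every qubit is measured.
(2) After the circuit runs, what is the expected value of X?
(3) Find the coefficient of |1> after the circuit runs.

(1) A full measurement returns |0> with probability sqrt(2)/4 + 1/2.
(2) The observable X averages to 1/2.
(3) |1> carries amplitude sqrt(2)*(1 - I + sqrt(2)*I)/4 in the final state.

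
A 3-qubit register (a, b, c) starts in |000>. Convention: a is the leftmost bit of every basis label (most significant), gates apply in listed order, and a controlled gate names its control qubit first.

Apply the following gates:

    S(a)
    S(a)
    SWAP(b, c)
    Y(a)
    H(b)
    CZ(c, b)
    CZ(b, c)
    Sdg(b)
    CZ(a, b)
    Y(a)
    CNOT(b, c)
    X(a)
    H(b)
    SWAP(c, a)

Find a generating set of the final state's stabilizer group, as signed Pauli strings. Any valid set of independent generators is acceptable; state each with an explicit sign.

The stabilizer group can be generated by +YZI, +ZXI, -IIZ, among other valid generating sets.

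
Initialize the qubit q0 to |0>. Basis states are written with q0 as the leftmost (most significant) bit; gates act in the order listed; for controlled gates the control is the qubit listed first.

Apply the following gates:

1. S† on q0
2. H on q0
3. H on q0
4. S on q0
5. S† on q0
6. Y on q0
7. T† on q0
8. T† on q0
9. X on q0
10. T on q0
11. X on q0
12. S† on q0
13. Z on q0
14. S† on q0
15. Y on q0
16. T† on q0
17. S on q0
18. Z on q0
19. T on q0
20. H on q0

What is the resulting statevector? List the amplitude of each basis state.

After the circuit, the state carries amplitude -sqrt(2)*I/2 on |0>, -sqrt(2)*I/2 on |1>.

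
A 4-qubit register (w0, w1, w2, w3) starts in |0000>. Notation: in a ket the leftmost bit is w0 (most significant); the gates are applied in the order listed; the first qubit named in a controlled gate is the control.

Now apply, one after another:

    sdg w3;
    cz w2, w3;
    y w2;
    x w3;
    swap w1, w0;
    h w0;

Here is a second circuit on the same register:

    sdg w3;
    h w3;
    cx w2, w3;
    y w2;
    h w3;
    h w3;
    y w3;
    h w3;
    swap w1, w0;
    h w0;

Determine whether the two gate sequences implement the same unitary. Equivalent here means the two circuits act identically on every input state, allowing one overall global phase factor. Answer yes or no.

No: there is an input state on which the two circuits produce genuinely different outputs (not merely differing by a phase).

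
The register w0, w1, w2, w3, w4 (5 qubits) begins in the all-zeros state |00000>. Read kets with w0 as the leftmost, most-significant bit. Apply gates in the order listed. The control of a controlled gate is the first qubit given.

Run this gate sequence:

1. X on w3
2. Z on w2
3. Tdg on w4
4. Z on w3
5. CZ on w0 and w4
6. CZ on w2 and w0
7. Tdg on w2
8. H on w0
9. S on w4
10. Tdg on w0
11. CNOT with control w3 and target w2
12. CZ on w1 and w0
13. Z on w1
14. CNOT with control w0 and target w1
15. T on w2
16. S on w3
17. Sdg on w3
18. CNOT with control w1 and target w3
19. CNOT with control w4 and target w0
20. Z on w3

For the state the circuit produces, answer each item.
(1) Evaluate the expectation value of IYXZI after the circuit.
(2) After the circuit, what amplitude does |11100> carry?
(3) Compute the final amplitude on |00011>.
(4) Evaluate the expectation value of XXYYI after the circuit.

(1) The observable IYXZI averages to 0.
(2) The amplitude on |11100> is -sqrt(2)/2.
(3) |00011> carries amplitude 0 in the final state.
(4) The observable XXYYI averages to 0.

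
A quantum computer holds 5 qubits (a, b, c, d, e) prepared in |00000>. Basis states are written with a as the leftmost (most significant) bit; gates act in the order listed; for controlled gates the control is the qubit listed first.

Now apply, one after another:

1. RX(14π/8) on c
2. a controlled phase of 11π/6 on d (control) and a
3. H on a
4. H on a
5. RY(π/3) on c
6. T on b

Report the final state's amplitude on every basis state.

The resulting statevector has amplitude -sqrt(3*sqrt(2) + 6)/4 + I*sqrt(2 - sqrt(2))/4 on |00000>, -sqrt(sqrt(2) + 2)/4 - I*sqrt(6 - 3*sqrt(2))/4 on |00100>, and 0 on every other basis state. Key observation: the block from step 3 through step 4 cancels to the identity and can be dropped.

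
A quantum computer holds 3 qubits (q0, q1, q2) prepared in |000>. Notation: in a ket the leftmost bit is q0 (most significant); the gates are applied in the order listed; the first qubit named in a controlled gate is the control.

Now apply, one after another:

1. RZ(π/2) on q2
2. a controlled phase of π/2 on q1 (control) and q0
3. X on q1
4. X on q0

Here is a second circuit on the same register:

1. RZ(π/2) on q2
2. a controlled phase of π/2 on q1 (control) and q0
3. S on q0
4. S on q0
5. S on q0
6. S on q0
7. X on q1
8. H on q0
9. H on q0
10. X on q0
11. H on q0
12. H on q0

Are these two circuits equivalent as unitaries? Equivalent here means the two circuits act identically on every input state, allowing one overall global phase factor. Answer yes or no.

Yes, they are equivalent — the unitaries differ by at most a global phase.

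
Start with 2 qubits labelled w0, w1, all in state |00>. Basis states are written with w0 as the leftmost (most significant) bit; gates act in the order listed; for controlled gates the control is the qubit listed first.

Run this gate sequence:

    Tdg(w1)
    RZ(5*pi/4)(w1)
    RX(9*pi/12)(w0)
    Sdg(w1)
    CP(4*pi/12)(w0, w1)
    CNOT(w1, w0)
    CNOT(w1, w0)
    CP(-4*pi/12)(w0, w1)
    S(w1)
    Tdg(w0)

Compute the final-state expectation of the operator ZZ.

The expectation value of ZZ is -sqrt(2)/2. Key observation: gates 4-9 undo each other exactly, leaving only the rest of the circuit to track.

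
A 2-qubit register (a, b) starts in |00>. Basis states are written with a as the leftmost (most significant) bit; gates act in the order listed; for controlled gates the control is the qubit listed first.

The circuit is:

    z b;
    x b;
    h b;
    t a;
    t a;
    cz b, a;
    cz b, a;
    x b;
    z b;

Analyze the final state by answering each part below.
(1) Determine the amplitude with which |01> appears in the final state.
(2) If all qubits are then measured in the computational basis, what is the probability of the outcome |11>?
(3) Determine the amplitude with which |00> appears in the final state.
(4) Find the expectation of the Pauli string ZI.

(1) The final state's coefficient on |01> equals -sqrt(2)/2.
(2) A full measurement returns |11> with probability 0.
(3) The final state's coefficient on |00> equals -sqrt(2)/2.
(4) In the final state, ZI has expectation 1.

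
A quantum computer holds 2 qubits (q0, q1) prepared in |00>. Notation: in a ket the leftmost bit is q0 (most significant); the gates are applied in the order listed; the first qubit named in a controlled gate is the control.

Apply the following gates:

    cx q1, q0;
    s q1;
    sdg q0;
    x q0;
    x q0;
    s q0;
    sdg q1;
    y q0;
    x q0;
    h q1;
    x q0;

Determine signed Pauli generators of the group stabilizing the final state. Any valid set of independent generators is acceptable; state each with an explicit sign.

The stabilizer group can be generated by +IX, -ZI, among other valid generating sets.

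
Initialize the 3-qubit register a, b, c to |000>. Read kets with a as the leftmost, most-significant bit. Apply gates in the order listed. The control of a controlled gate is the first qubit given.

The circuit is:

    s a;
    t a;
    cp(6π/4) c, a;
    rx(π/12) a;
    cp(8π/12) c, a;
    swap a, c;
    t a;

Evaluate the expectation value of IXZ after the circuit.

The observable IXZ averages to 0.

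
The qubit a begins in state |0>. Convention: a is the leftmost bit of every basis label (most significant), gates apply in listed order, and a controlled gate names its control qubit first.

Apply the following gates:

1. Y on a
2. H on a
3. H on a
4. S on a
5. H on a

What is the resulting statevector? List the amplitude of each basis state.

The final amplitudes are -sqrt(2)/2 on |0>, sqrt(2)/2 on |1>.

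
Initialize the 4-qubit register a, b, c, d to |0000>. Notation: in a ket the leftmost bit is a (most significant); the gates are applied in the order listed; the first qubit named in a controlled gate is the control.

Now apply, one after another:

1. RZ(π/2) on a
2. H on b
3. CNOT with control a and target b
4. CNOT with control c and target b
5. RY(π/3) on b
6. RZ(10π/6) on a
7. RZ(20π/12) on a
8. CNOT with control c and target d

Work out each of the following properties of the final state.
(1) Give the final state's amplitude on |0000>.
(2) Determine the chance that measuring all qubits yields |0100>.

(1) |0000> carries amplitude (-sqrt(2) + sqrt(6))*exp(I*pi/12)/4 in the final state.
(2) Outcome |0100> occurs with probability sqrt(3)/4 + 1/2.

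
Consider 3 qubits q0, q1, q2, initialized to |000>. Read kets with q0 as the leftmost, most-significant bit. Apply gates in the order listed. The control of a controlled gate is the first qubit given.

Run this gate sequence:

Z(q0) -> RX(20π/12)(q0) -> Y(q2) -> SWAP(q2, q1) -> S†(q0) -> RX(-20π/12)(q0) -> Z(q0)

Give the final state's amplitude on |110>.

|110> carries amplitude sqrt(3)*(-1 - I)/4 in the final state.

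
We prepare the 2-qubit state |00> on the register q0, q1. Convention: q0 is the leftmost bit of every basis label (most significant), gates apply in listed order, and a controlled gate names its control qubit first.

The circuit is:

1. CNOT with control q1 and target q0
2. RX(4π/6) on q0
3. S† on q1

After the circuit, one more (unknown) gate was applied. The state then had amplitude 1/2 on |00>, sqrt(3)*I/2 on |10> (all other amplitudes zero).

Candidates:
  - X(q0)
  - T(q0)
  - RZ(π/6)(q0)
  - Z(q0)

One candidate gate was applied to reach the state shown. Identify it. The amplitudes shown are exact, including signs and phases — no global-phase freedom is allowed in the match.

The applied gate was Z(q0).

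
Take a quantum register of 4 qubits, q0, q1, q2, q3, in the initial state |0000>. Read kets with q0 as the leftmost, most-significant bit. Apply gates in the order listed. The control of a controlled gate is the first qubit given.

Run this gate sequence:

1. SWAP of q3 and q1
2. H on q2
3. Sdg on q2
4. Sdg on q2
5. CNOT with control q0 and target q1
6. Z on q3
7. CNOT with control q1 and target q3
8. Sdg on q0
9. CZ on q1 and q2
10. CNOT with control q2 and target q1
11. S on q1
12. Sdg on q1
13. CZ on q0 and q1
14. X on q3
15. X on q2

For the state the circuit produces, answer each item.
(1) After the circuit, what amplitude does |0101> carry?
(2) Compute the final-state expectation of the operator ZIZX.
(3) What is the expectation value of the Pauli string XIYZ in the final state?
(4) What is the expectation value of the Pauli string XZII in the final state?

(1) The final state's coefficient on |0101> equals -sqrt(2)/2. Key observation: the block from step 11 through step 12 cancels to the identity and can be dropped.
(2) The observable ZIZX averages to 0.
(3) In the final state, XIYZ has expectation 0.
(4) The expectation value of XZII is 0.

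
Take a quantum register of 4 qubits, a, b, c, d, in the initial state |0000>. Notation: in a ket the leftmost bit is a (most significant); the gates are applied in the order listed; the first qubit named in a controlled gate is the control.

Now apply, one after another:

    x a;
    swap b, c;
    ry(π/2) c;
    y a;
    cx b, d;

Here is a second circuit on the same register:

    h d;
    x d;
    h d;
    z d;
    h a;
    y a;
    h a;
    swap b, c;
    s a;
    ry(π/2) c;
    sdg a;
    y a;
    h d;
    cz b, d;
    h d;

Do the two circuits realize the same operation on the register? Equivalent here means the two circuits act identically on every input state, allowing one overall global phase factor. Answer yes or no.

No — the two circuits implement different unitaries, even allowing a global phase.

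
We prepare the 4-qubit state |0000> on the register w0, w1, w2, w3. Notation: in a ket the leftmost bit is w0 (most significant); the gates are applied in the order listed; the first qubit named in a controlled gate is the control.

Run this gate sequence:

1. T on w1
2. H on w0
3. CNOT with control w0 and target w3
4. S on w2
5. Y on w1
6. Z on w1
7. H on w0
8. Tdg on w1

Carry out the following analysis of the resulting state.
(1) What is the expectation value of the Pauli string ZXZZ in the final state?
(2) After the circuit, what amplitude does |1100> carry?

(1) In the final state, ZXZZ has expectation 0.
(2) The final state's coefficient on |1100> equals -exp(I*pi/4)/2.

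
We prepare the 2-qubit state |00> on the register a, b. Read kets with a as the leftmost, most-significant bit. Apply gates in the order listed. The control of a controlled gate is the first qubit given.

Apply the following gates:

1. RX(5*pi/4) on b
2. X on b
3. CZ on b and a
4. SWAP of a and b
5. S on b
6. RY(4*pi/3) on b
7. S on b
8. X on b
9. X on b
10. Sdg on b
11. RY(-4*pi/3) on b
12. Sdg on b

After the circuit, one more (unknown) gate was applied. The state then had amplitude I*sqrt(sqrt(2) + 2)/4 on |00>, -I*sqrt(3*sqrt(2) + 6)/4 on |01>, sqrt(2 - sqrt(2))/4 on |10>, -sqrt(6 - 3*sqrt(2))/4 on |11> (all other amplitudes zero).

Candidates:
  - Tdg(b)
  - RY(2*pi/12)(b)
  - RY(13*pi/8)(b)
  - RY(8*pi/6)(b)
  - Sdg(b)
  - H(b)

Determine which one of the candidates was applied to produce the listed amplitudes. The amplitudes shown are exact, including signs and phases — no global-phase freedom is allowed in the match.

The unique candidate consistent with the amplitudes is RY(8*pi/6)(b).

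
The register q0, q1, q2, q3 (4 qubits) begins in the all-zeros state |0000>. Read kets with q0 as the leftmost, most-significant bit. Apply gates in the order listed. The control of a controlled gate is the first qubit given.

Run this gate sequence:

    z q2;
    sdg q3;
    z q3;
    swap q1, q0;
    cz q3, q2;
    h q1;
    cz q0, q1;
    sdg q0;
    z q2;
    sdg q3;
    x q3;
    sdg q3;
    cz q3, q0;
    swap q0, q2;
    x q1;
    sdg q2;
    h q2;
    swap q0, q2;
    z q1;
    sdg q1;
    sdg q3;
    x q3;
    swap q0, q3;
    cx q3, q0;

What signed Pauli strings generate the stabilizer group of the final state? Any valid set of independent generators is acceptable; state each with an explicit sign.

The stabilizer group can be generated by +XIIX, +IYII, +ZIIZ, +IIZI, among other valid generating sets.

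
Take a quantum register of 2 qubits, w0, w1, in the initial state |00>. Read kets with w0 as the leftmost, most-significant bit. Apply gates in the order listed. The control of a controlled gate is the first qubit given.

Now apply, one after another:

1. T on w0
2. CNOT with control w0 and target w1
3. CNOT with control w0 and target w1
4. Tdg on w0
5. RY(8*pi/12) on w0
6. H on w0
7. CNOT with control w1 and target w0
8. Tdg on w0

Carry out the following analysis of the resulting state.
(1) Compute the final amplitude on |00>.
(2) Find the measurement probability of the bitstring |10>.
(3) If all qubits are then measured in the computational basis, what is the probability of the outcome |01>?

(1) The final state's coefficient on |00> equals sqrt(2)/4 + sqrt(6)/4.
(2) The probability of measuring |10> is 1/2 - sqrt(3)/4.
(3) The probability of measuring |01> is 0.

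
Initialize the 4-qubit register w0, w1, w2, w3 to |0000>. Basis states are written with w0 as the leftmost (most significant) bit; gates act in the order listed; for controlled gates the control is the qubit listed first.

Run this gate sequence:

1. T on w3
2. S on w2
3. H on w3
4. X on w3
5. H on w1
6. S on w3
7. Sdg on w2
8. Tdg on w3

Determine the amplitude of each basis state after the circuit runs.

The resulting statevector has amplitude 1/2 on |0000>, exp(I*pi/4)/2 on |0001>, 1/2 on |0100>, exp(I*pi/4)/2 on |0101>, and 0 on every other basis state.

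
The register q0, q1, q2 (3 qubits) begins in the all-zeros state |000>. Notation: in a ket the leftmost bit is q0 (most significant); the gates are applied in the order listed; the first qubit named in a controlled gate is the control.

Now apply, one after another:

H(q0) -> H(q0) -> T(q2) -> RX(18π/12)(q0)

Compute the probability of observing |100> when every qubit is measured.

A full measurement returns |100> with probability 1/2. Key observation: gates 1-2 undo each other exactly, leaving only the rest of the circuit to track.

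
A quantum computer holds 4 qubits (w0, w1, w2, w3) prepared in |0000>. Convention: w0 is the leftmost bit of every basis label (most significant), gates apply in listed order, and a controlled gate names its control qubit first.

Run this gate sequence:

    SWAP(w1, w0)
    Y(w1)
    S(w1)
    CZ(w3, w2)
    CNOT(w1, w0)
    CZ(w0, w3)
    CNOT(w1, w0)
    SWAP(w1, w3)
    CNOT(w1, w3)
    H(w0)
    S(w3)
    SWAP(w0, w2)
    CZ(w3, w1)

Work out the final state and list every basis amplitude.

After the circuit, the state carries amplitude -sqrt(2)*I/2 on |0001>, -sqrt(2)*I/2 on |0011>, and 0 on every other basis state.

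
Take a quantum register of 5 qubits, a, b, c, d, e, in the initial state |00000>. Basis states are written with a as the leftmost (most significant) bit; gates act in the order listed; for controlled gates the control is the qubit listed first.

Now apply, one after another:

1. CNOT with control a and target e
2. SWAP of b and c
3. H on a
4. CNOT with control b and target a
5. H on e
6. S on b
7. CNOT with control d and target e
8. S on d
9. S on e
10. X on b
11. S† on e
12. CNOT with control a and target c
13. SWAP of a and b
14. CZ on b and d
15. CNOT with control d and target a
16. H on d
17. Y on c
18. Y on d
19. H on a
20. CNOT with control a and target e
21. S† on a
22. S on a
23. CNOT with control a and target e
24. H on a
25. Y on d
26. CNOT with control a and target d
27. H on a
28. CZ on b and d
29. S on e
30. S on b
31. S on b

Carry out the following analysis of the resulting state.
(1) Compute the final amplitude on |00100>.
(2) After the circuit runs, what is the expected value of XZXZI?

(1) The amplitude on |00100> is I/4.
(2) In the final state, XZXZI has expectation 0.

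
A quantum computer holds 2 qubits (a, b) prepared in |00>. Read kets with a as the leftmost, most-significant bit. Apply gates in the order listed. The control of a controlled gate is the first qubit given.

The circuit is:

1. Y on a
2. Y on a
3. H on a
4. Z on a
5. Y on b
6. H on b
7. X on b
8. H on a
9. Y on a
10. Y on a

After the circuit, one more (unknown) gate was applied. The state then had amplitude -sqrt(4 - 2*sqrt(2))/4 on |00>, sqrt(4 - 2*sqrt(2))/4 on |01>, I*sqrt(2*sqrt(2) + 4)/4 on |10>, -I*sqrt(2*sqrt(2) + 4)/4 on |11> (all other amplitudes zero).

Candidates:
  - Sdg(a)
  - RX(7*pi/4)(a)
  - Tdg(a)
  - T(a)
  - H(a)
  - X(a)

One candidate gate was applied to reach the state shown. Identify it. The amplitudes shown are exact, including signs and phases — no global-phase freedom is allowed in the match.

It was RX(7*pi/4)(a) that produced the state shown.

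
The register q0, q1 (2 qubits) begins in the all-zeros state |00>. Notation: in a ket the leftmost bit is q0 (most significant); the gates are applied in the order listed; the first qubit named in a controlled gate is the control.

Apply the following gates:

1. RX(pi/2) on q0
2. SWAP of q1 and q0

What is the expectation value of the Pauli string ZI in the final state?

The expectation value of ZI is 1.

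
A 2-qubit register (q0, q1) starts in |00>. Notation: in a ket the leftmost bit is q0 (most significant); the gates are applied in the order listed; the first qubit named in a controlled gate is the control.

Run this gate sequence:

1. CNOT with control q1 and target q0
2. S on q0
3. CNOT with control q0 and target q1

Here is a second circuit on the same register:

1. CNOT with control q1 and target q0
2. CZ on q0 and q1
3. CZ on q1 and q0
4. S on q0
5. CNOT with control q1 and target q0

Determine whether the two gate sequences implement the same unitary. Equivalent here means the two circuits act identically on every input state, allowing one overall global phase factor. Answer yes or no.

No, they are not equivalent — no single phase factor reconciles the two unitaries.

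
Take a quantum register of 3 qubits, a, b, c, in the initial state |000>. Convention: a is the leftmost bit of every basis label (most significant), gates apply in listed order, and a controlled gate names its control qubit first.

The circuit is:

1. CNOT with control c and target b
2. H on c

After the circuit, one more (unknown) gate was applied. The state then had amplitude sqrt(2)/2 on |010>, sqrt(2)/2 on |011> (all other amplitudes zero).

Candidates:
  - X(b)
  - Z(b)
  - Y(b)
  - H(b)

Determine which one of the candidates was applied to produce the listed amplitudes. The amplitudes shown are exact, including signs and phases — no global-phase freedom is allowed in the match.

The applied gate was X(b).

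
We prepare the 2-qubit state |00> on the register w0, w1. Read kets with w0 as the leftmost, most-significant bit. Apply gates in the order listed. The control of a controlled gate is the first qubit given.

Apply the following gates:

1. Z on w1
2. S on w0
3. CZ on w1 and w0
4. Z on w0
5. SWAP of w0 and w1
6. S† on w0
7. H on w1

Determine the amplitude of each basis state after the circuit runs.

The final amplitudes are sqrt(2)/2 on |00>, sqrt(2)/2 on |01>, 0 on |10>, 0 on |11>.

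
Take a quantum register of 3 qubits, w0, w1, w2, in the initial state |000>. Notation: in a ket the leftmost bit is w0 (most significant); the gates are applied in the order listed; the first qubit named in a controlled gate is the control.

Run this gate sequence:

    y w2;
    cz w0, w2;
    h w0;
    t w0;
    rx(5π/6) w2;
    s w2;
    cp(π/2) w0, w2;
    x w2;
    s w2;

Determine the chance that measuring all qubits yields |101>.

A full measurement returns |101> with probability sqrt(3)/8 + 1/4.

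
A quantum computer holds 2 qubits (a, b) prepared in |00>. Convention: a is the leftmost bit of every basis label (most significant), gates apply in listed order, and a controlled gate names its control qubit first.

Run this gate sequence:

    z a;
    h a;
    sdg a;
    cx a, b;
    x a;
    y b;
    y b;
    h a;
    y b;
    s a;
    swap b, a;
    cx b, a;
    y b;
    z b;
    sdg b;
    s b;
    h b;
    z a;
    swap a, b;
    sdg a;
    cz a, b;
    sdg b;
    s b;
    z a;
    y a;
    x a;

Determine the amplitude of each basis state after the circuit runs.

After the circuit, the state carries amplitude 0 on |00>, 0 on |01>, -sqrt(2)*I/2 on |10>, -sqrt(2)/2 on |11>.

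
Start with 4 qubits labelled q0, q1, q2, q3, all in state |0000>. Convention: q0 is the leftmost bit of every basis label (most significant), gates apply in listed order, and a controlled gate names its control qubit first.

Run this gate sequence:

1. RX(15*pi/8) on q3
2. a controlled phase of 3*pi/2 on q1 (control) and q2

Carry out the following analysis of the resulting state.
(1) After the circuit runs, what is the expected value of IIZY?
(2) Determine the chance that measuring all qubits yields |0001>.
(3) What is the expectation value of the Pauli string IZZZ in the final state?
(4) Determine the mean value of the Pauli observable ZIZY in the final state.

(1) The observable IIZY averages to sqrt(2 - sqrt(2))/2.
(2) Outcome |0001> occurs with probability sin(pi/16)**2.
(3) The expectation value of IZZZ is sqrt(sqrt(2) + 2)/2.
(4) The expectation value of ZIZY is sqrt(2 - sqrt(2))/2.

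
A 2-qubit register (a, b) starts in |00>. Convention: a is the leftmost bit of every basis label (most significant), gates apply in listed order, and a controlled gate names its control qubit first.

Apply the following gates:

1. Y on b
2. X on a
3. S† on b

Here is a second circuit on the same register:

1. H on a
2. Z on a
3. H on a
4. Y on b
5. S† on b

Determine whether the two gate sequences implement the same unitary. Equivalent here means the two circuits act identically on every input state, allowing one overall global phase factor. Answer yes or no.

Yes: on every input state the two circuits agree up to one overall phase factor.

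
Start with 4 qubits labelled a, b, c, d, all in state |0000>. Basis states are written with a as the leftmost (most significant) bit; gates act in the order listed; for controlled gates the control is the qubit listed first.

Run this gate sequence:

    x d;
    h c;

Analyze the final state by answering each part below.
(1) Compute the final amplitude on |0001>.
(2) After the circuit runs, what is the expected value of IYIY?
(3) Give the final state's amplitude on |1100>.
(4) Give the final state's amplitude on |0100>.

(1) The amplitude on |0001> is sqrt(2)/2.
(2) In the final state, IYIY has expectation 0.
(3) |1100> carries amplitude 0 in the final state.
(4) |0100> carries amplitude 0 in the final state.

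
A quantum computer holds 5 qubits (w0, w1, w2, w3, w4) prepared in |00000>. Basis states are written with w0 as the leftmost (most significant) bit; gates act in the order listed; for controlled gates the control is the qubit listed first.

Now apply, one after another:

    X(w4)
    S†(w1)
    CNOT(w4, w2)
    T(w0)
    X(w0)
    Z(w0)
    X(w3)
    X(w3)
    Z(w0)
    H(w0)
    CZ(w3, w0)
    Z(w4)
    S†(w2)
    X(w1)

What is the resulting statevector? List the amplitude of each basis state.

The resulting statevector has amplitude sqrt(2)*I/2 on |01101>, -sqrt(2)*I/2 on |11101>, and 0 on every other basis state.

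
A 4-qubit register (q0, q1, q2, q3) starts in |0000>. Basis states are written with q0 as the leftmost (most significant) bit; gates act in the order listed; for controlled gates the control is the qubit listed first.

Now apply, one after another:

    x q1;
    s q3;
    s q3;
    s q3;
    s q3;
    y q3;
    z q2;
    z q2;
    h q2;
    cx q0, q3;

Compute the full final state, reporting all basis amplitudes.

The resulting statevector has amplitude sqrt(2)*I/2 on |0101>, sqrt(2)*I/2 on |0111>, and 0 on every other basis state. Key observation: steps 2-5 multiply out to the identity, so the circuit reduces to the remaining gates.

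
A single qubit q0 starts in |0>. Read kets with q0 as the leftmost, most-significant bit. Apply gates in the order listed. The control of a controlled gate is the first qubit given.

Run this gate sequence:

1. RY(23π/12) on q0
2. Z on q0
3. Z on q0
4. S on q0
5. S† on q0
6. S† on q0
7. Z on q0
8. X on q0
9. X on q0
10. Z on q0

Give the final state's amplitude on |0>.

|0> carries amplitude -sqrt(3*sqrt(2) + 6)/4 - sqrt(2 - sqrt(2))/4 in the final state.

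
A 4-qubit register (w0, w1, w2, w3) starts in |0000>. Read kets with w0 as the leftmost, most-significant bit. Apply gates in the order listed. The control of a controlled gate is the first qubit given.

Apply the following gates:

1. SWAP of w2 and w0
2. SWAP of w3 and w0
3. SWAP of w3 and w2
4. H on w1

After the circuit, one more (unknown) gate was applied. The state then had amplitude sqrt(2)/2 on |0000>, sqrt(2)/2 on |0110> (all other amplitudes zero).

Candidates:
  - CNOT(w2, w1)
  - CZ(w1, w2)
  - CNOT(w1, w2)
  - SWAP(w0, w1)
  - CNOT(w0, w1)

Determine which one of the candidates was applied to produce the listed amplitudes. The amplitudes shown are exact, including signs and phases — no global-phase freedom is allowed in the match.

The applied gate was CNOT(w1, w2).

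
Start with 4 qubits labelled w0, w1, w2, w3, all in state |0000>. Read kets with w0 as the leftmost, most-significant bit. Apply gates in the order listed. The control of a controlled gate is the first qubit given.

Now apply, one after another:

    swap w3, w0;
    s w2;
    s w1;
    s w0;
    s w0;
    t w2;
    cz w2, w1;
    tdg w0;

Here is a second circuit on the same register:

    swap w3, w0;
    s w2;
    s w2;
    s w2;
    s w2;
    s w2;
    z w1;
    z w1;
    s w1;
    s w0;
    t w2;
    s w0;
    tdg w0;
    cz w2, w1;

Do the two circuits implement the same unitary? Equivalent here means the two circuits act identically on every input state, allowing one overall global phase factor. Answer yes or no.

Yes: on every input state the two circuits agree up to one overall phase factor.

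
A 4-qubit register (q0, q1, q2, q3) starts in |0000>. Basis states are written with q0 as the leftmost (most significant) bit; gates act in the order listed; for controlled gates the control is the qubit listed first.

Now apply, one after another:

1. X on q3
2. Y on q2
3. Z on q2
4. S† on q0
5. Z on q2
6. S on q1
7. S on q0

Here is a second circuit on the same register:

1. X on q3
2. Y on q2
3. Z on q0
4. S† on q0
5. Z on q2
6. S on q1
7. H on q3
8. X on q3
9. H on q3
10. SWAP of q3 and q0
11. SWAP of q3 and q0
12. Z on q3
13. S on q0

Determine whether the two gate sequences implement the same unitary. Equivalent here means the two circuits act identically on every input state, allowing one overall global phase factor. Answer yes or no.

No — the two circuits implement different unitaries, even allowing a global phase.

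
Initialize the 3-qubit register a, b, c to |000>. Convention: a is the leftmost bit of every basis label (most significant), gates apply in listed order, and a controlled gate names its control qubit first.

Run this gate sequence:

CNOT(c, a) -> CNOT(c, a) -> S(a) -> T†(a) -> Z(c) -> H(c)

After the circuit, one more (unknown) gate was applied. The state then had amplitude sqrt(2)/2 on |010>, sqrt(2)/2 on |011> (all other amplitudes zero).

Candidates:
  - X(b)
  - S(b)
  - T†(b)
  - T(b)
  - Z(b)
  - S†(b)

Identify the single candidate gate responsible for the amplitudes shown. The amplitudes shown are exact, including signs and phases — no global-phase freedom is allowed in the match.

It was X(b) that produced the state shown. Key observation: gates 1-2 undo each other exactly, leaving only the rest of the circuit to track.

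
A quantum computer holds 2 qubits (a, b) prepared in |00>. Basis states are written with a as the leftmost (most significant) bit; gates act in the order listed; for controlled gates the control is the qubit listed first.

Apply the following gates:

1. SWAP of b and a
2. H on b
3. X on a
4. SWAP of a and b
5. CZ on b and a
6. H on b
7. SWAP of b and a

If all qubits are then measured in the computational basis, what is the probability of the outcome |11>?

Outcome |11> occurs with probability 1/4.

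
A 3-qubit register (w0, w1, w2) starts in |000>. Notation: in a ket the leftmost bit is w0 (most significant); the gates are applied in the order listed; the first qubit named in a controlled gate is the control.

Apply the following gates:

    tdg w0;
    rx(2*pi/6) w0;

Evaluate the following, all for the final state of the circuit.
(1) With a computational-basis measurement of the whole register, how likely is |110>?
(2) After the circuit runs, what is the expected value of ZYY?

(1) A full measurement returns |110> with probability 0.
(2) The expectation value of ZYY is 0.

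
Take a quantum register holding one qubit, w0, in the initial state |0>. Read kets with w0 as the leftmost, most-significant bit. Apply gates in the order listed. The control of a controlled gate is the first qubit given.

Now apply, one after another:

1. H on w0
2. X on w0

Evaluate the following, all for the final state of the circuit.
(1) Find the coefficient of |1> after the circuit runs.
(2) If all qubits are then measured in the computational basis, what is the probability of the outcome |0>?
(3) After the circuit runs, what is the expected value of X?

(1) The final state's coefficient on |1> equals sqrt(2)/2.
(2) The probability of measuring |0> is 1/2.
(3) In the final state, X has expectation 1.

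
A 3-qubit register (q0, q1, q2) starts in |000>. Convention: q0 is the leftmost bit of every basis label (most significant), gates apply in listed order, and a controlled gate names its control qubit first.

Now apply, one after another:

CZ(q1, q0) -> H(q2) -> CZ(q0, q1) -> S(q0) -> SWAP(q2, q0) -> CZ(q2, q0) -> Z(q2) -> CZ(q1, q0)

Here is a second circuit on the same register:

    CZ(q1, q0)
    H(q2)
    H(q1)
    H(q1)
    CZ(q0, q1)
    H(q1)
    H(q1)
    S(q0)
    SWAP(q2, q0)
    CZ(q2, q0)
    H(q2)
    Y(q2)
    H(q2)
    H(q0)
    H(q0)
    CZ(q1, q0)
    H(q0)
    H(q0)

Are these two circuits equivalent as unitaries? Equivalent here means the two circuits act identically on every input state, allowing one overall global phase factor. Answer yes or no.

No: there is an input state on which the two circuits produce genuinely different outputs (not merely differing by a phase).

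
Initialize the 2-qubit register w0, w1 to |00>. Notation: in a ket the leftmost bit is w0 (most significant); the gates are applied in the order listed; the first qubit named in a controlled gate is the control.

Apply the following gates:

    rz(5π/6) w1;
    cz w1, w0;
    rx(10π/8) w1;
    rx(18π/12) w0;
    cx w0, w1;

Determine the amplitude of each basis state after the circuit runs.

The final amplitudes are -sqrt(4 - 2*sqrt(2))*exp(7*I*pi/12)/4 on |00>, sqrt(2*sqrt(2) + 4)*exp(I*pi/12)/4 on |01>, sqrt(2*sqrt(2) + 4)*exp(7*I*pi/12)/4 on |10>, sqrt(4 - 2*sqrt(2))*exp(I*pi/12)/4 on |11>.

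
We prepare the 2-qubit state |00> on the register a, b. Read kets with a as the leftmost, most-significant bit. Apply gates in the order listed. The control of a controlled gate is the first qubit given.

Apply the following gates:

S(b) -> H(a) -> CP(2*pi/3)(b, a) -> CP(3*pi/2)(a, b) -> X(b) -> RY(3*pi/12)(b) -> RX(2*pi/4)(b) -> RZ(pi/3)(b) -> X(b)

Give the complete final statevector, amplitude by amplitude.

The final amplitudes are sqrt(2 - sqrt(2))*exp(2*I*pi/3)/4 + sqrt(sqrt(2) + 2)*exp(I*pi/6)/4 on |00>, -sqrt(sqrt(2) + 2)*exp(I*pi/3)/4 + sqrt(2 - sqrt(2))*exp(5*I*pi/6)/4 on |01>, sqrt(2 - sqrt(2))*exp(2*I*pi/3)/4 + sqrt(sqrt(2) + 2)*exp(I*pi/6)/4 on |10>, -sqrt(sqrt(2) + 2)*exp(I*pi/3)/4 + sqrt(2 - sqrt(2))*exp(5*I*pi/6)/4 on |11>.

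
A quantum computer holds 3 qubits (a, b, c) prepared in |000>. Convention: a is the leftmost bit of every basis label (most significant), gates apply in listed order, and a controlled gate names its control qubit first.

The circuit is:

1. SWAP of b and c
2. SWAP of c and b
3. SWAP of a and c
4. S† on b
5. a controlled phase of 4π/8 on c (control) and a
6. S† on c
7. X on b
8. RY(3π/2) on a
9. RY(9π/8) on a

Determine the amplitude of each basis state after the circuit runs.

After the circuit, the state carries amplitude -sin(3*pi/16) on |010>, -sin(5*pi/16) on |110>, and 0 on every other basis state.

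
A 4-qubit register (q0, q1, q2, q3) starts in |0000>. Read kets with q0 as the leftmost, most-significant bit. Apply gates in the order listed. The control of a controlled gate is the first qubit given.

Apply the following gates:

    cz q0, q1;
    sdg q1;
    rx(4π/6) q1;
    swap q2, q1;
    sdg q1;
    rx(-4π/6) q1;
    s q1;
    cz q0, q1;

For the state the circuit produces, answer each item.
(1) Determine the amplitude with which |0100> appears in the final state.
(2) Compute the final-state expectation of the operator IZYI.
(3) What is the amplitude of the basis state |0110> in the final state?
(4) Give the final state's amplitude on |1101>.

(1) |0100> carries amplitude -sqrt(3)/4 in the final state.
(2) The expectation value of IZYI is sqrt(3)/4.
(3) |0110> carries amplitude 3*I/4 in the final state.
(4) The final state's coefficient on |1101> equals 0.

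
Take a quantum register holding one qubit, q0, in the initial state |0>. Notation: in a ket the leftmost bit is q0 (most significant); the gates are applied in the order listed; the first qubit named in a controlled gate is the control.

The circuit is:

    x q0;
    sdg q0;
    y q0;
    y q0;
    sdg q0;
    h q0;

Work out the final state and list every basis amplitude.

After the circuit, the state carries amplitude -sqrt(2)/2 on |0>, sqrt(2)/2 on |1>.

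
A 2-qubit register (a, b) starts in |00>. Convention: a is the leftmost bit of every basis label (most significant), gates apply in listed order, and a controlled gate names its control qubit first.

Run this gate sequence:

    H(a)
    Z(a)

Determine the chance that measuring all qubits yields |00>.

A full measurement returns |00> with probability 1/2.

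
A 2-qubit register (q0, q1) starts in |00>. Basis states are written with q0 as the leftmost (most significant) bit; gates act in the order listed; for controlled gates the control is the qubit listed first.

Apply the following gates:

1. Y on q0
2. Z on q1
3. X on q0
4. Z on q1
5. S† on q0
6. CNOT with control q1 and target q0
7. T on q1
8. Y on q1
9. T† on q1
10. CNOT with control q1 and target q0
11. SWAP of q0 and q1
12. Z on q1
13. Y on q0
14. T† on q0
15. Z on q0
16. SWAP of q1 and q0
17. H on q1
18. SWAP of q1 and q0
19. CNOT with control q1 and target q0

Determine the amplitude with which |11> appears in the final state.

The amplitude on |11> is -sqrt(2)*exp(I*pi/4)/2.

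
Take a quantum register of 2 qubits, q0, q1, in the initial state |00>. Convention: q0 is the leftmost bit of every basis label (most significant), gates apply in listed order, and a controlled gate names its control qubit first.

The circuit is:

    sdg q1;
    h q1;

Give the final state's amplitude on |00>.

The final state's coefficient on |00> equals sqrt(2)/2.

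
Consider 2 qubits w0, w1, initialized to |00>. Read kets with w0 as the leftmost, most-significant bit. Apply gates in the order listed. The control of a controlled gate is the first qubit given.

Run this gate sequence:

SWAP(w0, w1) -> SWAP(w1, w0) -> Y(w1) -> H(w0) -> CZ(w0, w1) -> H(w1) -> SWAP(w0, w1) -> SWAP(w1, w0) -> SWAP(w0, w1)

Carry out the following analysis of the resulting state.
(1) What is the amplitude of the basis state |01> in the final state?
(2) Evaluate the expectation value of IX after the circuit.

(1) |01> carries amplitude -I/2 in the final state.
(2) The observable IX averages to -1.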